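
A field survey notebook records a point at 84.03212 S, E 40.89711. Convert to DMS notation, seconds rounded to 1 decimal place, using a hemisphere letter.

Latitude: 0.032120 × 60 = 1.92720′ → 1′, remainder × 60 = 55.632″
Lon: whole degrees 40; 53.82660′ → 53′ and 49.596″

84°01′55.6″ S, 40°53′49.6″ E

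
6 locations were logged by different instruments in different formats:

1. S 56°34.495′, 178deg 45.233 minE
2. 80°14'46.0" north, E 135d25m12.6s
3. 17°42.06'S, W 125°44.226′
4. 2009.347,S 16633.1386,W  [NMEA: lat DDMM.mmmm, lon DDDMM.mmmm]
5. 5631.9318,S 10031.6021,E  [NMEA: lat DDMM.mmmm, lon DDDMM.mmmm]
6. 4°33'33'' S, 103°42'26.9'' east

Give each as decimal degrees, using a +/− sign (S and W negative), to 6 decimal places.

1. -56.574917, 178.753883
2. 80.246111, 135.420167
3. -17.701000, -125.737100
4. -20.155783, -166.552310
5. -56.532197, 100.526702
6. -4.559167, 103.707472

Point 1:
  Latitude: 34.495′ = 0.574917°; total 56.5749167
  hemisphere S, so the sign is −
  λ: 45.233′ = 0.753883°; total 178.7538833
  E ⇒ keep positive
Point 2:
  φ: 80 + 14/60 + 46/3600 = 80.2461111
  N ⇒ keep positive
  Lon: 135° + 25/60 + 12.6/3600 = 135 + 0.416667 + 0.003500 = 135.4201667
  E → positive
Point 3:
  φ: 17 + 42.06/60 = 17.7010000
  S → negative
  λ: 44.226′ = 0.737100°; total 125.7371000
  hemisphere W, so the sign is −
Point 4:
  Latitude: degrees = first 2 digits = 20, minutes = 9.347; 20 + 9.347/60 = 20.1557833
  hemisphere S, so the sign is −
  λ: split at 3 digits → 166° and 33.1386′; 166 + 33.1386/60 = 166.5523100
  W → negative
Point 5:
  Lat: split at 2 digits → 56° and 31.9318′; 56 + 31.9318/60 = 56.5321967
  S ⇒ negate
  λ: split at 3 digits → 100° and 31.6021′; 100 + 31.6021/60 = 100.5267017
  E ⇒ keep positive
Point 6:
  Lat: 33′ + 33″ = 33.55000′; 4 + 33.55000/60 = 4.5591667
  S → negative
  λ: 103 + 42/60 + 26.9/3600 = 103.7074722
  E → positive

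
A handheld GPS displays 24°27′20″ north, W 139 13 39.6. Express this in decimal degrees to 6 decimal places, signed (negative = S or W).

Lat: 27′ + 20″ = 27.33333′; 24 + 27.33333/60 = 24.4555556
N → positive
λ: 13′ + 39.6″ = 13.66000′; 139 + 13.66000/60 = 139.2276667
hemisphere W, so the sign is −

24.455556, -139.227667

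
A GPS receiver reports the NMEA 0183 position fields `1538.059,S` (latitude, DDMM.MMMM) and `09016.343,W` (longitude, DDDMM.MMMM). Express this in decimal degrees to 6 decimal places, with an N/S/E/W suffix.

Latitude: split at 2 digits → 15° and 38.059′; 15 + 38.059/60 = 15.6343167
Lon: split at 3 digits → 090° and 16.343′; 90 + 16.343/60 = 90.2723833

15.634317° S, 90.272383° W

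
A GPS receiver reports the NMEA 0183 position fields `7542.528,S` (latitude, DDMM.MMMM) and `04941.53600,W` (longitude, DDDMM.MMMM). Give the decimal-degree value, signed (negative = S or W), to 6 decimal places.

Lat: split at 2 digits → 75° and 42.528′; 75 + 42.528/60 = 75.7088000
S → negative
Lon: degrees = first 3 digits = 49, minutes = 41.536; 49 + 41.536/60 = 49.6922667
W → negative

-75.708800, -49.692267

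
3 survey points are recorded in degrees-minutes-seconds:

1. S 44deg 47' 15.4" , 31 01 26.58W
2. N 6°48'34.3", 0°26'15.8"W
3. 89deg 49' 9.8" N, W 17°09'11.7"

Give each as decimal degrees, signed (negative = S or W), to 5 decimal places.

Point 1:
  Latitude: 47′ + 15.4″ = 47.25667′; 44 + 47.25667/60 = 44.787611
  S ⇒ negate
  Longitude: 1′ + 26.58″ = 1.44300′; 31 + 1.44300/60 = 31.024050
  hemisphere W, so the sign is −
Point 2:
  Lat: 6 + 48/60 + 34.3/3600 = 6.809528
  N ⇒ keep positive
  Lon: 26′ + 15.8″ = 26.26333′; 0 + 26.26333/60 = 0.437722
  hemisphere W, so the sign is −
Point 3:
  Lat: 49′ + 9.8″ = 49.16333′; 89 + 49.16333/60 = 89.819389
  N ⇒ keep positive
  Longitude: 17 + 9/60 + 11.7/3600 = 17.153250
  W → negative

1. -44.78761, -31.02405
2. 6.80953, -0.43772
3. 89.81939, -17.15325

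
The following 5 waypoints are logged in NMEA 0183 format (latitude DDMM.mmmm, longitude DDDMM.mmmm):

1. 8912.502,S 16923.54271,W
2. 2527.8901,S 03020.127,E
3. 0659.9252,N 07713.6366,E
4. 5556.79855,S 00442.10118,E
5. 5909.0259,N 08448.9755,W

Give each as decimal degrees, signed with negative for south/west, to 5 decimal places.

1. -89.20837, -169.39238
2. -25.46484, 30.33545
3. 6.99875, 77.22728
4. -55.94664, 4.70169
5. 59.15043, -84.81626

Point 1:
  Lat: degrees = first 2 digits = 89, minutes = 12.502; 89 + 12.502/60 = 89.208367
  S ⇒ negate
  λ: split at 3 digits → 169° and 23.54271′; 169 + 23.54271/60 = 169.392379
  hemisphere W, so the sign is −
Point 2:
  φ: degrees = first 2 digits = 25, minutes = 27.8901; 25 + 27.8901/60 = 25.464835
  S ⇒ negate
  λ: split at 3 digits → 030° and 20.127′; 30 + 20.127/60 = 30.335450
  E ⇒ keep positive
Point 3:
  φ: split at 2 digits → 06° and 59.9252′; 6 + 59.9252/60 = 6.998753
  N → positive
  Longitude: degrees = first 3 digits = 77, minutes = 13.6366; 77 + 13.6366/60 = 77.227277
  E ⇒ keep positive
Point 4:
  φ: degrees = first 2 digits = 55, minutes = 56.79855; 55 + 56.79855/60 = 55.946643
  S → negative
  Longitude: degrees = first 3 digits = 4, minutes = 42.10118; 4 + 42.10118/60 = 4.701686
  E → positive
Point 5:
  φ: split at 2 digits → 59° and 9.0259′; 59 + 9.0259/60 = 59.150432
  N → positive
  Lon: degrees = first 3 digits = 84, minutes = 48.9755; 84 + 48.9755/60 = 84.816258
  W ⇒ negate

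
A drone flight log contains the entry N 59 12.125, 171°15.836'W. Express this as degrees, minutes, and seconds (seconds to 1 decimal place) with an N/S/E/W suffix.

Lat: fractional minutes 0.12500 × 60 = 7.500″
λ: 15.83600′ → 15′ and 0.83600 × 60 = 50.160″

59°12′7.5″ N, 171°15′50.2″ W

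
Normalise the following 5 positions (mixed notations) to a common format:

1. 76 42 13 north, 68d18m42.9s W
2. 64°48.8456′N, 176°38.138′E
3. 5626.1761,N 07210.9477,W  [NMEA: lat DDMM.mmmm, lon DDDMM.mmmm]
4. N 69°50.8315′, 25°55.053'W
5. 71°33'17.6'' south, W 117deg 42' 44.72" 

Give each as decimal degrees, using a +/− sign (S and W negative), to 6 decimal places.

Point 1:
  φ: 76° + 42/60 + 13/3600 = 76 + 0.700000 + 0.003611 = 76.7036111
  N ⇒ keep positive
  Lon: 68° + 18/60 + 42.9/3600 = 68 + 0.300000 + 0.011917 = 68.3119167
  W ⇒ negate
Point 2:
  Latitude: 64 + 48.8456/60 = 64.8140933
  N ⇒ keep positive
  Longitude: 176 + 38.138/60 = 176.6356333
  E → positive
Point 3:
  φ: split at 2 digits → 56° and 26.1761′; 56 + 26.1761/60 = 56.4362683
  N → positive
  λ: degrees = first 3 digits = 72, minutes = 10.9477; 72 + 10.9477/60 = 72.1824617
  W → negative
Point 4:
  Lat: 50.8315′ = 0.847192°; total 69.8471917
  N ⇒ keep positive
  λ: 25 + 55.053/60 = 25.9175500
  W ⇒ negate
Point 5:
  Lat: 71 + 33/60 + 17.6/3600 = 71.5548889
  hemisphere S, so the sign is −
  Longitude: 117 + 42/60 + 44.72/3600 = 117.7124222
  W ⇒ negate

1. 76.703611, -68.311917
2. 64.814093, 176.635633
3. 56.436268, -72.182462
4. 69.847192, -25.917550
5. -71.554889, -117.712422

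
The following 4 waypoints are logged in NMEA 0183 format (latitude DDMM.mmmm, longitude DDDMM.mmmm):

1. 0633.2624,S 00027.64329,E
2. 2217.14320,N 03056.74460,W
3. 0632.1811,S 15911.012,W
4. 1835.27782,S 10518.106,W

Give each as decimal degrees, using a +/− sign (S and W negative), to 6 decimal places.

1. -6.554373, 0.460722
2. 22.285720, -30.945743
3. -6.536352, -159.183533
4. -18.587964, -105.301767

Point 1:
  Latitude: split at 2 digits → 06° and 33.2624′; 6 + 33.2624/60 = 6.5543733
  S ⇒ negate
  Longitude: split at 3 digits → 000° and 27.64329′; 0 + 27.64329/60 = 0.4607215
  E ⇒ keep positive
Point 2:
  Lat: degrees = first 2 digits = 22, minutes = 17.1432; 22 + 17.1432/60 = 22.2857200
  N ⇒ keep positive
  λ: degrees = first 3 digits = 30, minutes = 56.7446; 30 + 56.7446/60 = 30.9457433
  W → negative
Point 3:
  Lat: split at 2 digits → 06° and 32.1811′; 6 + 32.1811/60 = 6.5363517
  S → negative
  λ: split at 3 digits → 159° and 11.012′; 159 + 11.012/60 = 159.1835333
  W → negative
Point 4:
  Latitude: degrees = first 2 digits = 18, minutes = 35.27782; 18 + 35.27782/60 = 18.5879637
  S ⇒ negate
  Lon: split at 3 digits → 105° and 18.106′; 105 + 18.106/60 = 105.3017667
  W → negative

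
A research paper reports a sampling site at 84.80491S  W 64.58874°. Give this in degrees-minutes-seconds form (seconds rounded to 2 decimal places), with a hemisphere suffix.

φ: 0.804910 × 60 = 48.29460′ → 48′, remainder × 60 = 17.6760″
Lon: 0.588740 × 60 = 35.32440′ → 35′, remainder × 60 = 19.4640″

84°48′17.68″ S, 64°35′19.46″ W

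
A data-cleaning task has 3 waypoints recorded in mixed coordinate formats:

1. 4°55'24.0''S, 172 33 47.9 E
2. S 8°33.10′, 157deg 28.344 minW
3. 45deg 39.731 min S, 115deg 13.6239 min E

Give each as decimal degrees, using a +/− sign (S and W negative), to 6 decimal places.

Point 1:
  φ: 55′ + 24″ = 55.40000′; 4 + 55.40000/60 = 4.9233333
  S ⇒ negate
  Lon: 172 + 33/60 + 47.9/3600 = 172.5633056
  E → positive
Point 2:
  Latitude: 8 + 33.1/60 = 8.5516667
  hemisphere S, so the sign is −
  λ: 157 + 28.344/60 = 157.4724000
  hemisphere W, so the sign is −
Point 3:
  φ: 39.731′ = 0.662183°; total 45.6621833
  S → negative
  Lon: 13.6239′ = 0.227065°; total 115.2270650
  E → positive

1. -4.923333, 172.563306
2. -8.551667, -157.472400
3. -45.662183, 115.227065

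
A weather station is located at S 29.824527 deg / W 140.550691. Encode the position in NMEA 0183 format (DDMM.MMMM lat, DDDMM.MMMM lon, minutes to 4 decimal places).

2949.4716,S / 14033.0415,W

φ: 29° + 0.824527 × 60 = 29° 49.471620′
Lon: 140° + 0.550691 × 60 = 140° 33.041460′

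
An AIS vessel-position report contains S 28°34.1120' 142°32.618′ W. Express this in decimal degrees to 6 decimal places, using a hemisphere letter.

Latitude: 28 + 34.112/60 = 28.5685333
Lon: 32.618′ = 0.543633°; total 142.5436333

28.568533° S, 142.543633° W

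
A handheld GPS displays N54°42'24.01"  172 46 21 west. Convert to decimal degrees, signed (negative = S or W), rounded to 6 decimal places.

Latitude: 42′ + 24.01″ = 42.40017′; 54 + 42.40017/60 = 54.7066694
N ⇒ keep positive
Lon: 172 + 46/60 + 21/3600 = 172.7725000
hemisphere W, so the sign is −

54.706669, -172.772500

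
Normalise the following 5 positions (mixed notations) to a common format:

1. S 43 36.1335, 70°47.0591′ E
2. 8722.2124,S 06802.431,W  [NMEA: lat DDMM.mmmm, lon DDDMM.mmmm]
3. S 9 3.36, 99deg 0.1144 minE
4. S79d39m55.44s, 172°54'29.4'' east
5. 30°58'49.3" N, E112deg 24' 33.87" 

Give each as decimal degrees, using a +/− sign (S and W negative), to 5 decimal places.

Point 1:
  φ: 43 + 36.1335/60 = 43.602225
  S ⇒ negate
  Lon: 47.0591′ = 0.784318°; total 70.784318
  E ⇒ keep positive
Point 2:
  Lat: degrees = first 2 digits = 87, minutes = 22.2124; 87 + 22.2124/60 = 87.370207
  S → negative
  Longitude: split at 3 digits → 068° and 2.431′; 68 + 2.431/60 = 68.040517
  hemisphere W, so the sign is −
Point 3:
  Lat: 3.36′ = 0.056000°; total 9.056000
  S ⇒ negate
  Lon: 99 + 0.1144/60 = 99.001907
  E → positive
Point 4:
  φ: 79° + 39/60 + 55.44/3600 = 79 + 0.650000 + 0.015400 = 79.665400
  hemisphere S, so the sign is −
  Lon: 54′ + 29.4″ = 54.49000′; 172 + 54.49000/60 = 172.908167
  E → positive
Point 5:
  Lat: 30 + 58/60 + 49.3/3600 = 30.980361
  N → positive
  λ: 24′ + 33.87″ = 24.56450′; 112 + 24.56450/60 = 112.409408
  E ⇒ keep positive

1. -43.60223, 70.78432
2. -87.37021, -68.04052
3. -9.05600, 99.00191
4. -79.66540, 172.90817
5. 30.98036, 112.40941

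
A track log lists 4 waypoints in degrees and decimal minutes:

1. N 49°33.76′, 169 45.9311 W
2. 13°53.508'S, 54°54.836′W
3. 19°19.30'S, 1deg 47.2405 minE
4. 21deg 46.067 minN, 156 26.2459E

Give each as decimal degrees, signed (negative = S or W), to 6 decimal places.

1. 49.562667, -169.765518
2. -13.891800, -54.913933
3. -19.321667, 1.787342
4. 21.767783, 156.437432

Point 1:
  Lat: 49 + 33.76/60 = 49.5626667
  N ⇒ keep positive
  Longitude: 45.9311′ = 0.765518°; total 169.7655183
  hemisphere W, so the sign is −
Point 2:
  Latitude: 13 + 53.508/60 = 13.8918000
  hemisphere S, so the sign is −
  λ: 54.836′ = 0.913933°; total 54.9139333
  hemisphere W, so the sign is −
Point 3:
  Lat: 19 + 19.3/60 = 19.3216667
  S → negative
  λ: 1 + 47.2405/60 = 1.7873417
  E ⇒ keep positive
Point 4:
  Lat: 46.067′ = 0.767783°; total 21.7677833
  N → positive
  Lon: 156 + 26.2459/60 = 156.4374317
  E ⇒ keep positive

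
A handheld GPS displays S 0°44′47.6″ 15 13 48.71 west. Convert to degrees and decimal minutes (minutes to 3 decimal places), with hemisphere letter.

φ: 44 + 47.6/60 = 44.79333′
Lon: 13 + 48.71/60 = 13.81183′

0° 44.793′ S, 15° 13.812′ W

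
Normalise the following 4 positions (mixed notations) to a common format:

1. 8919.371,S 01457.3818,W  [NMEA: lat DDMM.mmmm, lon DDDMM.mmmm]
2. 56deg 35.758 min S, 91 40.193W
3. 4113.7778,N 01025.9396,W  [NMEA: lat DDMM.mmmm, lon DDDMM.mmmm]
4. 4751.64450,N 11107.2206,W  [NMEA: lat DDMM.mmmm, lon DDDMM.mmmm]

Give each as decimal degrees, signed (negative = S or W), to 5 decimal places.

Point 1:
  Latitude: split at 2 digits → 89° and 19.371′; 89 + 19.371/60 = 89.322850
  S ⇒ negate
  λ: degrees = first 3 digits = 14, minutes = 57.3818; 14 + 57.3818/60 = 14.956363
  W → negative
Point 2:
  Latitude: 35.758′ = 0.595967°; total 56.595967
  S ⇒ negate
  λ: 91 + 40.193/60 = 91.669883
  hemisphere W, so the sign is −
Point 3:
  Lat: split at 2 digits → 41° and 13.7778′; 41 + 13.7778/60 = 41.229630
  N ⇒ keep positive
  Longitude: degrees = first 3 digits = 10, minutes = 25.9396; 10 + 25.9396/60 = 10.432327
  W → negative
Point 4:
  φ: degrees = first 2 digits = 47, minutes = 51.6445; 47 + 51.6445/60 = 47.860742
  N → positive
  Lon: degrees = first 3 digits = 111, minutes = 7.2206; 111 + 7.2206/60 = 111.120343
  W ⇒ negate

1. -89.32285, -14.95636
2. -56.59597, -91.66988
3. 41.22963, -10.43233
4. 47.86074, -111.12034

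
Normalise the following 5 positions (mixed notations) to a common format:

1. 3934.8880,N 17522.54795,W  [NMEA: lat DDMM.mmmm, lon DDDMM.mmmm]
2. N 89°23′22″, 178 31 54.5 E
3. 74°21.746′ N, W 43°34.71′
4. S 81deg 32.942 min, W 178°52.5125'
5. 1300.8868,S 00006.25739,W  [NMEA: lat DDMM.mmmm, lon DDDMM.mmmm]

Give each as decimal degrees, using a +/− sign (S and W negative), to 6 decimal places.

Point 1:
  φ: split at 2 digits → 39° and 34.888′; 39 + 34.888/60 = 39.5814667
  N → positive
  λ: degrees = first 3 digits = 175, minutes = 22.54795; 175 + 22.54795/60 = 175.3757992
  W → negative
Point 2:
  Latitude: 89 + 23/60 + 22/3600 = 89.3894444
  N ⇒ keep positive
  Longitude: 178° + 31/60 + 54.5/3600 = 178 + 0.516667 + 0.015139 = 178.5318056
  E ⇒ keep positive
Point 3:
  Latitude: 21.746′ = 0.362433°; total 74.3624333
  N ⇒ keep positive
  λ: 43 + 34.71/60 = 43.5785000
  W ⇒ negate
Point 4:
  Lat: 81 + 32.942/60 = 81.5490333
  S → negative
  Longitude: 178 + 52.5125/60 = 178.8752083
  W → negative
Point 5:
  Latitude: split at 2 digits → 13° and 0.8868′; 13 + 0.8868/60 = 13.0147800
  S ⇒ negate
  Lon: degrees = first 3 digits = 0, minutes = 6.25739; 0 + 6.25739/60 = 0.1042898
  W → negative

1. 39.581467, -175.375799
2. 89.389444, 178.531806
3. 74.362433, -43.578500
4. -81.549033, -178.875208
5. -13.014780, -0.104290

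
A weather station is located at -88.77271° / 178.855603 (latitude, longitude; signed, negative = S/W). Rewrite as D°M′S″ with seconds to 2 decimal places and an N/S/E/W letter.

88°46′21.76″ S, 178°51′20.17″ E

Latitude is negative → S; |value| = 88.772710
φ: whole degrees 88; 46.36260′ → 46′ and 21.7560″
Lon: 0.855603 × 60 = 51.33618′ → 51′, remainder × 60 = 20.1708″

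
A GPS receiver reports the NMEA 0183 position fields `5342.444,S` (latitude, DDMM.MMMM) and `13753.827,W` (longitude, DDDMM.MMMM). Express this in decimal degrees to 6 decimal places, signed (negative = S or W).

φ: degrees = first 2 digits = 53, minutes = 42.444; 53 + 42.444/60 = 53.7074000
hemisphere S, so the sign is −
λ: degrees = first 3 digits = 137, minutes = 53.827; 137 + 53.827/60 = 137.8971167
hemisphere W, so the sign is −

-53.707400, -137.897117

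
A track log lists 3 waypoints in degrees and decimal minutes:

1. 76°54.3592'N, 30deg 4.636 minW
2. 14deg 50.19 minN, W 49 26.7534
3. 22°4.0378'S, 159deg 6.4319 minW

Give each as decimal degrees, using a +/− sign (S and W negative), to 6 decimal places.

Point 1:
  Latitude: 76 + 54.3592/60 = 76.9059867
  N → positive
  Lon: 4.636′ = 0.077267°; total 30.0772667
  W → negative
Point 2:
  Lat: 50.19′ = 0.836500°; total 14.8365000
  N ⇒ keep positive
  Longitude: 26.7534′ = 0.445890°; total 49.4458900
  hemisphere W, so the sign is −
Point 3:
  φ: 22 + 4.0378/60 = 22.0672967
  hemisphere S, so the sign is −
  Lon: 159 + 6.4319/60 = 159.1071983
  W ⇒ negate

1. 76.905987, -30.077267
2. 14.836500, -49.445890
3. -22.067297, -159.107198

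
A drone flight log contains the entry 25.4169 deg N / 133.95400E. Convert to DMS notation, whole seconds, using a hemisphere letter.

Latitude: 0.416900 × 60 = 25.01400′ → 25′, remainder × 60 = 0.84″
Longitude: whole degrees 133; 57.24000′ → 57′ and 14.40″

25°25′1″ N, 133°57′14″ E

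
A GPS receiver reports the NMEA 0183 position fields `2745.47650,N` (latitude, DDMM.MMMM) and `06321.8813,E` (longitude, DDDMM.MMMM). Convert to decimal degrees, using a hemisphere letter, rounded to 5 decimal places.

φ: degrees = first 2 digits = 27, minutes = 45.4765; 27 + 45.4765/60 = 27.757942
λ: degrees = first 3 digits = 63, minutes = 21.8813; 63 + 21.8813/60 = 63.364688

27.75794° N, 63.36469° E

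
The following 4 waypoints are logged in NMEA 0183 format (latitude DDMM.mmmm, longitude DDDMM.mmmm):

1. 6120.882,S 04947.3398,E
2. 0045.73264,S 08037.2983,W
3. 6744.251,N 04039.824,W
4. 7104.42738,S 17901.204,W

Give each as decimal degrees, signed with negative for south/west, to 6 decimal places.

Point 1:
  Latitude: split at 2 digits → 61° and 20.882′; 61 + 20.882/60 = 61.3480333
  S → negative
  Longitude: degrees = first 3 digits = 49, minutes = 47.3398; 49 + 47.3398/60 = 49.7889967
  E → positive
Point 2:
  Lat: split at 2 digits → 00° and 45.73264′; 0 + 45.73264/60 = 0.7622107
  S ⇒ negate
  Longitude: split at 3 digits → 080° and 37.2983′; 80 + 37.2983/60 = 80.6216383
  W ⇒ negate
Point 3:
  φ: split at 2 digits → 67° and 44.251′; 67 + 44.251/60 = 67.7375167
  N → positive
  Longitude: split at 3 digits → 040° and 39.824′; 40 + 39.824/60 = 40.6637333
  hemisphere W, so the sign is −
Point 4:
  Lat: split at 2 digits → 71° and 4.42738′; 71 + 4.42738/60 = 71.0737897
  hemisphere S, so the sign is −
  λ: split at 3 digits → 179° and 1.204′; 179 + 1.204/60 = 179.0200667
  hemisphere W, so the sign is −

1. -61.348033, 49.788997
2. -0.762211, -80.621638
3. 67.737517, -40.663733
4. -71.073790, -179.020067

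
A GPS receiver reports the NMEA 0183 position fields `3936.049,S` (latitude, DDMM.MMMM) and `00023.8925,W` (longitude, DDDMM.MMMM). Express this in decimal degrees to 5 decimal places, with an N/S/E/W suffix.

Latitude: split at 2 digits → 39° and 36.049′; 39 + 36.049/60 = 39.600817
Lon: split at 3 digits → 000° and 23.8925′; 0 + 23.8925/60 = 0.398208

39.60082° S, 0.39821° W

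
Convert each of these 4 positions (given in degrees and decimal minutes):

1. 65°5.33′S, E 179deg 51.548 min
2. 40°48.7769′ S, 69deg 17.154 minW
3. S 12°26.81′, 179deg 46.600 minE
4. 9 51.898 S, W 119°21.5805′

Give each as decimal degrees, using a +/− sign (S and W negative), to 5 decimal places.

Point 1:
  Lat: 5.33′ = 0.088833°; total 65.088833
  S ⇒ negate
  Longitude: 179 + 51.548/60 = 179.859133
  E ⇒ keep positive
Point 2:
  φ: 40 + 48.7769/60 = 40.812948
  S ⇒ negate
  Longitude: 69 + 17.154/60 = 69.285900
  W ⇒ negate
Point 3:
  Lat: 12 + 26.81/60 = 12.446833
  S → negative
  λ: 46.6′ = 0.776667°; total 179.776667
  E → positive
Point 4:
  φ: 51.898′ = 0.864967°; total 9.864967
  S → negative
  Lon: 21.5805′ = 0.359675°; total 119.359675
  hemisphere W, so the sign is −

1. -65.08883, 179.85913
2. -40.81295, -69.28590
3. -12.44683, 179.77667
4. -9.86497, -119.35968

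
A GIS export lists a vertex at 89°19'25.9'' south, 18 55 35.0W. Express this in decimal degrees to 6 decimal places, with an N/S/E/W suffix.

Lat: 89° + 19/60 + 25.9/3600 = 89 + 0.316667 + 0.007194 = 89.3238611
Lon: 18 + 55/60 + 35/3600 = 18.9263889

89.323861° S, 18.926389° W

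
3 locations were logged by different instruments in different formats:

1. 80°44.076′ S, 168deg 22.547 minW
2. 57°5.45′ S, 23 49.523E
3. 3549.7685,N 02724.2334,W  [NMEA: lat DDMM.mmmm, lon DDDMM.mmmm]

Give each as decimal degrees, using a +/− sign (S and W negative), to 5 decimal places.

Point 1:
  Lat: 80 + 44.076/60 = 80.734600
  S ⇒ negate
  Longitude: 168 + 22.547/60 = 168.375783
  hemisphere W, so the sign is −
Point 2:
  Lat: 57 + 5.45/60 = 57.090833
  hemisphere S, so the sign is −
  Longitude: 49.523′ = 0.825383°; total 23.825383
  E → positive
Point 3:
  Latitude: degrees = first 2 digits = 35, minutes = 49.7685; 35 + 49.7685/60 = 35.829475
  N ⇒ keep positive
  Lon: split at 3 digits → 027° and 24.2334′; 27 + 24.2334/60 = 27.403890
  W ⇒ negate

1. -80.73460, -168.37578
2. -57.09083, 23.82538
3. 35.82948, -27.40389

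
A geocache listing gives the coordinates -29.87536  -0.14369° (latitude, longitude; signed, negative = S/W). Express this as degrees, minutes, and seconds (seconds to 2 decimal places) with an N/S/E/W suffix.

29°52′31.30″ S, 0°08′37.28″ W

Latitude is negative → S; |value| = 29.875360
φ: whole degrees 29; 52.52160′ → 52′ and 31.2960″
Longitude is negative → W; |value| = 0.143690
Longitude: 0.143690 × 60 = 8.62140′ → 8′, remainder × 60 = 37.2840″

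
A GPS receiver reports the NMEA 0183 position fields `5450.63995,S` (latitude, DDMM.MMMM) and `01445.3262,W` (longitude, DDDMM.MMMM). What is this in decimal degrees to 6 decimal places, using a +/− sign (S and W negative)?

-54.843999, -14.755437

Lat: degrees = first 2 digits = 54, minutes = 50.63995; 54 + 50.63995/60 = 54.8439992
S → negative
Longitude: split at 3 digits → 014° and 45.3262′; 14 + 45.3262/60 = 14.7554367
hemisphere W, so the sign is −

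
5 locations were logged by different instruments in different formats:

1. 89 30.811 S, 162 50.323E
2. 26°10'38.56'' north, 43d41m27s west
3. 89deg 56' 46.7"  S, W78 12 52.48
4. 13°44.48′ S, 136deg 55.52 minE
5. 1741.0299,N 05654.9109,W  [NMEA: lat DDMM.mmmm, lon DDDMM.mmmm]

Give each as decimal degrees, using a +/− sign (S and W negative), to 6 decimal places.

Point 1:
  Lat: 30.811′ = 0.513517°; total 89.5135167
  hemisphere S, so the sign is −
  λ: 162 + 50.323/60 = 162.8387167
  E → positive
Point 2:
  Latitude: 26 + 10/60 + 38.56/3600 = 26.1773778
  N ⇒ keep positive
  Lon: 41′ + 27″ = 41.45000′; 43 + 41.45000/60 = 43.6908333
  hemisphere W, so the sign is −
Point 3:
  φ: 56′ + 46.7″ = 56.77833′; 89 + 56.77833/60 = 89.9463056
  S → negative
  Longitude: 78 + 12/60 + 52.48/3600 = 78.2145778
  W ⇒ negate
Point 4:
  φ: 13 + 44.48/60 = 13.7413333
  S ⇒ negate
  Lon: 55.52′ = 0.925333°; total 136.9253333
  E → positive
Point 5:
  Latitude: degrees = first 2 digits = 17, minutes = 41.0299; 17 + 41.0299/60 = 17.6838317
  N ⇒ keep positive
  Lon: degrees = first 3 digits = 56, minutes = 54.9109; 56 + 54.9109/60 = 56.9151817
  W → negative

1. -89.513517, 162.838717
2. 26.177378, -43.690833
3. -89.946306, -78.214578
4. -13.741333, 136.925333
5. 17.683832, -56.915182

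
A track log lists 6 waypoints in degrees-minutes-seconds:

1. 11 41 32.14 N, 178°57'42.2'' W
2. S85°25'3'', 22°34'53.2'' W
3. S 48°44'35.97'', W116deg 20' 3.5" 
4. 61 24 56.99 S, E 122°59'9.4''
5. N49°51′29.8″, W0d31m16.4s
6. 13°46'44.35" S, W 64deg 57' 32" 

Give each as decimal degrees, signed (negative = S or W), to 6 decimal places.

1. 11.692261, -178.961722
2. -85.417500, -22.581444
3. -48.743325, -116.334306
4. -61.415831, 122.985944
5. 49.858278, -0.521222
6. -13.778986, -64.958889

Point 1:
  Latitude: 11° + 41/60 + 32.14/3600 = 11 + 0.683333 + 0.008928 = 11.6922611
  N → positive
  Longitude: 178° + 57/60 + 42.2/3600 = 178 + 0.950000 + 0.011722 = 178.9617222
  W → negative
Point 2:
  Latitude: 85 + 25/60 + 3/3600 = 85.4175000
  S → negative
  Lon: 34′ + 53.2″ = 34.88667′; 22 + 34.88667/60 = 22.5814444
  W ⇒ negate
Point 3:
  Lat: 48 + 44/60 + 35.97/3600 = 48.7433250
  hemisphere S, so the sign is −
  λ: 20′ + 3.5″ = 20.05833′; 116 + 20.05833/60 = 116.3343056
  W ⇒ negate
Point 4:
  Lat: 61 + 24/60 + 56.99/3600 = 61.4158306
  S → negative
  Lon: 122 + 59/60 + 9.4/3600 = 122.9859444
  E ⇒ keep positive
Point 5:
  φ: 49 + 51/60 + 29.8/3600 = 49.8582778
  N → positive
  Lon: 0° + 31/60 + 16.4/3600 = 0 + 0.516667 + 0.004556 = 0.5212222
  W → negative
Point 6:
  φ: 46′ + 44.35″ = 46.73917′; 13 + 46.73917/60 = 13.7789861
  S ⇒ negate
  λ: 64° + 57/60 + 32/3600 = 64 + 0.950000 + 0.008889 = 64.9588889
  hemisphere W, so the sign is −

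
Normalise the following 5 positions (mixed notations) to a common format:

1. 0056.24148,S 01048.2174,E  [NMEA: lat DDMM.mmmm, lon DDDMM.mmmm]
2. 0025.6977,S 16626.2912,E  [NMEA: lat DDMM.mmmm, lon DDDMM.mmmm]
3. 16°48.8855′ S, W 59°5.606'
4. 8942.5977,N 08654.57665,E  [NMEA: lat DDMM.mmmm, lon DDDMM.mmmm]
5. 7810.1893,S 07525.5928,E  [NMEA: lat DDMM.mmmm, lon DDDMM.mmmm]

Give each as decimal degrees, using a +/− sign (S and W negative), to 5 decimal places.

Point 1:
  Latitude: split at 2 digits → 00° and 56.24148′; 0 + 56.24148/60 = 0.937358
  S → negative
  Lon: split at 3 digits → 010° and 48.2174′; 10 + 48.2174/60 = 10.803623
  E → positive
Point 2:
  φ: split at 2 digits → 00° and 25.6977′; 0 + 25.6977/60 = 0.428295
  S ⇒ negate
  Longitude: degrees = first 3 digits = 166, minutes = 26.2912; 166 + 26.2912/60 = 166.438187
  E → positive
Point 3:
  φ: 16 + 48.8855/60 = 16.814758
  hemisphere S, so the sign is −
  λ: 5.606′ = 0.093433°; total 59.093433
  hemisphere W, so the sign is −
Point 4:
  Latitude: split at 2 digits → 89° and 42.5977′; 89 + 42.5977/60 = 89.709962
  N ⇒ keep positive
  Lon: split at 3 digits → 086° and 54.57665′; 86 + 54.57665/60 = 86.909611
  E ⇒ keep positive
Point 5:
  Lat: degrees = first 2 digits = 78, minutes = 10.1893; 78 + 10.1893/60 = 78.169822
  S ⇒ negate
  Longitude: degrees = first 3 digits = 75, minutes = 25.5928; 75 + 25.5928/60 = 75.426547
  E ⇒ keep positive

1. -0.93736, 10.80362
2. -0.42830, 166.43819
3. -16.81476, -59.09343
4. 89.70996, 86.90961
5. -78.16982, 75.42655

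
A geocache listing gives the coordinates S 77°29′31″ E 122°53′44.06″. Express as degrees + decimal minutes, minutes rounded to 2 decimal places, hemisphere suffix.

77° 29.52′ S, 122° 53.73′ E

φ: seconds/60 = 0.51667; minutes = 29 + 0.51667 = 29.5167
λ: 53 + 44.06/60 = 53.7343′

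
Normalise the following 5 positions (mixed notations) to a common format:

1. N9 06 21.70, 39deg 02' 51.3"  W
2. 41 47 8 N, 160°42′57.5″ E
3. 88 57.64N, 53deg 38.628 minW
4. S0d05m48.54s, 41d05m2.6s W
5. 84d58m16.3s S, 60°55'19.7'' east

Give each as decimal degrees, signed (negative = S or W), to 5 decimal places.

Point 1:
  Lat: 6′ + 21.7″ = 6.36167′; 9 + 6.36167/60 = 9.106028
  N → positive
  λ: 39° + 2/60 + 51.3/3600 = 39 + 0.033333 + 0.014250 = 39.047583
  W ⇒ negate
Point 2:
  Lat: 41° + 47/60 + 8/3600 = 41 + 0.783333 + 0.002222 = 41.785556
  N ⇒ keep positive
  Longitude: 160° + 42/60 + 57.5/3600 = 160 + 0.700000 + 0.015972 = 160.715972
  E ⇒ keep positive
Point 3:
  Lat: 88 + 57.64/60 = 88.960667
  N → positive
  λ: 53 + 38.628/60 = 53.643800
  W → negative
Point 4:
  Latitude: 5′ + 48.54″ = 5.80900′; 0 + 5.80900/60 = 0.096817
  S → negative
  Longitude: 41° + 5/60 + 2.6/3600 = 41 + 0.083333 + 0.000722 = 41.084056
  W → negative
Point 5:
  φ: 84 + 58/60 + 16.3/3600 = 84.971194
  hemisphere S, so the sign is −
  Lon: 60 + 55/60 + 19.7/3600 = 60.922139
  E → positive

1. 9.10603, -39.04758
2. 41.78556, 160.71597
3. 88.96067, -53.64380
4. -0.09682, -41.08406
5. -84.97119, 60.92214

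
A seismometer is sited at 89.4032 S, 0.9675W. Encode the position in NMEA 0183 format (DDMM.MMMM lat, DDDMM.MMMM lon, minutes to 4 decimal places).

8924.1920,S / 00058.0500,W

φ: fractional part 0.403200 → 24.192000 minutes
Lon: 0° + 0.967500 × 60 = 0° 58.050000′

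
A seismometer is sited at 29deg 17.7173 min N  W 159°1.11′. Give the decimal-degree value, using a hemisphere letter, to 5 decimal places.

φ: 17.7173′ = 0.295288°; total 29.295288
Lon: 1.11′ = 0.018500°; total 159.018500

29.29529° N, 159.01850° W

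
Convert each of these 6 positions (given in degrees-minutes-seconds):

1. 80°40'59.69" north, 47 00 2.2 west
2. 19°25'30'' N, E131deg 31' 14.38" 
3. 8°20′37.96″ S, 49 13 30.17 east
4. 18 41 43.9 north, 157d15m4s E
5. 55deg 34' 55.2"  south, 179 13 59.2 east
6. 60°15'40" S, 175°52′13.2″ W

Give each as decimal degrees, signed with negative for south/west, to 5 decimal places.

1. 80.68325, -47.00061
2. 19.42500, 131.52066
3. -8.34388, 49.22505
4. 18.69553, 157.25111
5. -55.58200, 179.23311
6. -60.26111, -175.87033

Point 1:
  φ: 40′ + 59.69″ = 40.99483′; 80 + 40.99483/60 = 80.683247
  N → positive
  Lon: 0′ + 2.2″ = 0.03667′; 47 + 0.03667/60 = 47.000611
  W ⇒ negate
Point 2:
  Latitude: 19° + 25/60 + 30/3600 = 19 + 0.416667 + 0.008333 = 19.425000
  N ⇒ keep positive
  Longitude: 31′ + 14.38″ = 31.23967′; 131 + 31.23967/60 = 131.520661
  E → positive
Point 3:
  φ: 20′ + 37.96″ = 20.63267′; 8 + 20.63267/60 = 8.343878
  S ⇒ negate
  λ: 13′ + 30.17″ = 13.50283′; 49 + 13.50283/60 = 49.225047
  E ⇒ keep positive
Point 4:
  φ: 18 + 41/60 + 43.9/3600 = 18.695528
  N ⇒ keep positive
  Longitude: 15′ + 4″ = 15.06667′; 157 + 15.06667/60 = 157.251111
  E → positive
Point 5:
  Latitude: 55 + 34/60 + 55.2/3600 = 55.582000
  S ⇒ negate
  λ: 179° + 13/60 + 59.2/3600 = 179 + 0.216667 + 0.016444 = 179.233111
  E → positive
Point 6:
  φ: 60 + 15/60 + 40/3600 = 60.261111
  S → negative
  Longitude: 175 + 52/60 + 13.2/3600 = 175.870333
  W ⇒ negate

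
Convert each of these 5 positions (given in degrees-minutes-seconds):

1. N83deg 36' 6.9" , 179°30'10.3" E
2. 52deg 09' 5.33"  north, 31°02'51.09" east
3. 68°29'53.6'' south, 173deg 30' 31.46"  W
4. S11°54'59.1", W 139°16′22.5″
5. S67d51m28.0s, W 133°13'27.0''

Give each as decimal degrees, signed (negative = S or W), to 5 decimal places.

1. 83.60192, 179.50286
2. 52.15148, 31.04753
3. -68.49822, -173.50874
4. -11.91642, -139.27292
5. -67.85778, -133.22417

Point 1:
  φ: 83 + 36/60 + 6.9/3600 = 83.601917
  N → positive
  λ: 30′ + 10.3″ = 30.17167′; 179 + 30.17167/60 = 179.502861
  E ⇒ keep positive
Point 2:
  φ: 9′ + 5.33″ = 9.08883′; 52 + 9.08883/60 = 52.151481
  N ⇒ keep positive
  Lon: 2′ + 51.09″ = 2.85150′; 31 + 2.85150/60 = 31.047525
  E → positive
Point 3:
  Lat: 68° + 29/60 + 53.6/3600 = 68 + 0.483333 + 0.014889 = 68.498222
  hemisphere S, so the sign is −
  Lon: 173 + 30/60 + 31.46/3600 = 173.508739
  hemisphere W, so the sign is −
Point 4:
  Lat: 11 + 54/60 + 59.1/3600 = 11.916417
  S ⇒ negate
  λ: 139° + 16/60 + 22.5/3600 = 139 + 0.266667 + 0.006250 = 139.272917
  hemisphere W, so the sign is −
Point 5:
  Latitude: 67 + 51/60 + 28/3600 = 67.857778
  S → negative
  Lon: 133 + 13/60 + 27/3600 = 133.224167
  W ⇒ negate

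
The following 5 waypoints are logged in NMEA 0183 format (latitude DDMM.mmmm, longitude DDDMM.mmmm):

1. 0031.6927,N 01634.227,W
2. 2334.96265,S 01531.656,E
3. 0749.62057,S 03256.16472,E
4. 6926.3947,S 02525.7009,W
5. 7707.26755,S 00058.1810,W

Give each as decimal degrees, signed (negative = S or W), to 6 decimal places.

1. 0.528212, -16.570450
2. -23.582711, 15.527600
3. -7.827010, 32.936079
4. -69.439912, -25.428348
5. -77.121126, -0.969683

Point 1:
  φ: split at 2 digits → 00° and 31.6927′; 0 + 31.6927/60 = 0.5282117
  N → positive
  Longitude: degrees = first 3 digits = 16, minutes = 34.227; 16 + 34.227/60 = 16.5704500
  W → negative
Point 2:
  φ: degrees = first 2 digits = 23, minutes = 34.96265; 23 + 34.96265/60 = 23.5827108
  S ⇒ negate
  Lon: degrees = first 3 digits = 15, minutes = 31.656; 15 + 31.656/60 = 15.5276000
  E ⇒ keep positive
Point 3:
  Lat: degrees = first 2 digits = 7, minutes = 49.62057; 7 + 49.62057/60 = 7.8270095
  hemisphere S, so the sign is −
  Longitude: degrees = first 3 digits = 32, minutes = 56.16472; 32 + 56.16472/60 = 32.9360787
  E → positive
Point 4:
  φ: split at 2 digits → 69° and 26.3947′; 69 + 26.3947/60 = 69.4399117
  S → negative
  λ: degrees = first 3 digits = 25, minutes = 25.7009; 25 + 25.7009/60 = 25.4283483
  W → negative
Point 5:
  φ: split at 2 digits → 77° and 7.26755′; 77 + 7.26755/60 = 77.1211258
  S ⇒ negate
  λ: degrees = first 3 digits = 0, minutes = 58.181; 0 + 58.181/60 = 0.9696833
  W ⇒ negate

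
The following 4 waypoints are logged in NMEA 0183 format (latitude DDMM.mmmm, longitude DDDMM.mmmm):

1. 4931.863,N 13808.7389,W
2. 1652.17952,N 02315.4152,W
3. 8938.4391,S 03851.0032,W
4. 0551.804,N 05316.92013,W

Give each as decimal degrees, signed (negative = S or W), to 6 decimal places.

Point 1:
  Lat: degrees = first 2 digits = 49, minutes = 31.863; 49 + 31.863/60 = 49.5310500
  N ⇒ keep positive
  Lon: degrees = first 3 digits = 138, minutes = 8.7389; 138 + 8.7389/60 = 138.1456483
  hemisphere W, so the sign is −
Point 2:
  φ: split at 2 digits → 16° and 52.17952′; 16 + 52.17952/60 = 16.8696587
  N ⇒ keep positive
  Longitude: split at 3 digits → 023° and 15.4152′; 23 + 15.4152/60 = 23.2569200
  W ⇒ negate
Point 3:
  Lat: split at 2 digits → 89° and 38.4391′; 89 + 38.4391/60 = 89.6406517
  S ⇒ negate
  λ: split at 3 digits → 038° and 51.0032′; 38 + 51.0032/60 = 38.8500533
  W ⇒ negate
Point 4:
  φ: degrees = first 2 digits = 5, minutes = 51.804; 5 + 51.804/60 = 5.8634000
  N → positive
  λ: degrees = first 3 digits = 53, minutes = 16.92013; 53 + 16.92013/60 = 53.2820022
  W ⇒ negate

1. 49.531050, -138.145648
2. 16.869659, -23.256920
3. -89.640652, -38.850053
4. 5.863400, -53.282002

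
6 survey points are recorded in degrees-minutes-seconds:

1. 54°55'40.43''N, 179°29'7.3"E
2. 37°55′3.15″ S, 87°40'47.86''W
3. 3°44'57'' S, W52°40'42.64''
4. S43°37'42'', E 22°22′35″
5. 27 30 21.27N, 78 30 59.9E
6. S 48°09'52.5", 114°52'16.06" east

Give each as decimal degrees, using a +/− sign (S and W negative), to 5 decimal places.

Point 1:
  Lat: 55′ + 40.43″ = 55.67383′; 54 + 55.67383/60 = 54.927897
  N ⇒ keep positive
  λ: 179 + 29/60 + 7.3/3600 = 179.485361
  E ⇒ keep positive
Point 2:
  Latitude: 55′ + 3.15″ = 55.05250′; 37 + 55.05250/60 = 37.917542
  hemisphere S, so the sign is −
  λ: 87° + 40/60 + 47.86/3600 = 87 + 0.666667 + 0.013294 = 87.679961
  W ⇒ negate
Point 3:
  φ: 3 + 44/60 + 57/3600 = 3.749167
  hemisphere S, so the sign is −
  Lon: 52° + 40/60 + 42.64/3600 = 52 + 0.666667 + 0.011844 = 52.678511
  hemisphere W, so the sign is −
Point 4:
  Latitude: 37′ + 42″ = 37.70000′; 43 + 37.70000/60 = 43.628333
  S → negative
  Lon: 22° + 22/60 + 35/3600 = 22 + 0.366667 + 0.009722 = 22.376389
  E ⇒ keep positive
Point 5:
  φ: 27° + 30/60 + 21.27/3600 = 27 + 0.500000 + 0.005908 = 27.505908
  N → positive
  Lon: 30′ + 59.9″ = 30.99833′; 78 + 30.99833/60 = 78.516639
  E → positive
Point 6:
  φ: 48 + 9/60 + 52.5/3600 = 48.164583
  S ⇒ negate
  Longitude: 114° + 52/60 + 16.06/3600 = 114 + 0.866667 + 0.004461 = 114.871128
  E ⇒ keep positive

1. 54.92790, 179.48536
2. -37.91754, -87.67996
3. -3.74917, -52.67851
4. -43.62833, 22.37639
5. 27.50591, 78.51664
6. -48.16458, 114.87113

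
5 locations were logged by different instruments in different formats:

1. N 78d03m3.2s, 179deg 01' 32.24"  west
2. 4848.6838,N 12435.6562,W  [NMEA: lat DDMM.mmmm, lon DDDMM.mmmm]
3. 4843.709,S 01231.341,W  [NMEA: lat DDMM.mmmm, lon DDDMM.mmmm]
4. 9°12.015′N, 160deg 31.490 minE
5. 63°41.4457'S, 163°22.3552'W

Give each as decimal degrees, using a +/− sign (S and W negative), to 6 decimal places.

Point 1:
  Latitude: 3′ + 3.2″ = 3.05333′; 78 + 3.05333/60 = 78.0508889
  N → positive
  Longitude: 1′ + 32.24″ = 1.53733′; 179 + 1.53733/60 = 179.0256222
  W → negative
Point 2:
  Lat: split at 2 digits → 48° and 48.6838′; 48 + 48.6838/60 = 48.8113967
  N ⇒ keep positive
  λ: degrees = first 3 digits = 124, minutes = 35.6562; 124 + 35.6562/60 = 124.5942700
  W ⇒ negate
Point 3:
  Lat: split at 2 digits → 48° and 43.709′; 48 + 43.709/60 = 48.7284833
  S ⇒ negate
  Lon: degrees = first 3 digits = 12, minutes = 31.341; 12 + 31.341/60 = 12.5223500
  W ⇒ negate
Point 4:
  Lat: 12.015′ = 0.200250°; total 9.2002500
  N ⇒ keep positive
  Longitude: 160 + 31.49/60 = 160.5248333
  E ⇒ keep positive
Point 5:
  Lat: 41.4457′ = 0.690762°; total 63.6907617
  S → negative
  λ: 22.3552′ = 0.372587°; total 163.3725867
  W → negative

1. 78.050889, -179.025622
2. 48.811397, -124.594270
3. -48.728483, -12.522350
4. 9.200250, 160.524833
5. -63.690762, -163.372587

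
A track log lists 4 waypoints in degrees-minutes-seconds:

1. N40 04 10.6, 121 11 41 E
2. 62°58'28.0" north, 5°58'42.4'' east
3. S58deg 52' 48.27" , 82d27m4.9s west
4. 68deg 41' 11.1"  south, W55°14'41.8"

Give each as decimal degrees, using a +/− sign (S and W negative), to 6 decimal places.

1. 40.069611, 121.194722
2. 62.974444, 5.978444
3. -58.880075, -82.451361
4. -68.686417, -55.244944

Point 1:
  Latitude: 40 + 4/60 + 10.6/3600 = 40.0696111
  N → positive
  Longitude: 121 + 11/60 + 41/3600 = 121.1947222
  E → positive
Point 2:
  φ: 62 + 58/60 + 28/3600 = 62.9744444
  N → positive
  Longitude: 5 + 58/60 + 42.4/3600 = 5.9784444
  E → positive
Point 3:
  Lat: 52′ + 48.27″ = 52.80450′; 58 + 52.80450/60 = 58.8800750
  hemisphere S, so the sign is −
  λ: 82 + 27/60 + 4.9/3600 = 82.4513611
  W → negative
Point 4:
  Latitude: 68° + 41/60 + 11.1/3600 = 68 + 0.683333 + 0.003083 = 68.6864167
  hemisphere S, so the sign is −
  Lon: 55 + 14/60 + 41.8/3600 = 55.2449444
  hemisphere W, so the sign is −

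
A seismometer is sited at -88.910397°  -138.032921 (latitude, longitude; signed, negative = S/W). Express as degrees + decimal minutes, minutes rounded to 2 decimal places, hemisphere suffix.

Latitude is negative → S; |value| = 88.910397
Lat: 88° + 0.910397 × 60 = 88° 54.6238′
Longitude is negative → W; |value| = 138.032921
λ: 138° + 0.032921 × 60 = 138° 1.9753′

88° 54.62′ S, 138° 1.98′ W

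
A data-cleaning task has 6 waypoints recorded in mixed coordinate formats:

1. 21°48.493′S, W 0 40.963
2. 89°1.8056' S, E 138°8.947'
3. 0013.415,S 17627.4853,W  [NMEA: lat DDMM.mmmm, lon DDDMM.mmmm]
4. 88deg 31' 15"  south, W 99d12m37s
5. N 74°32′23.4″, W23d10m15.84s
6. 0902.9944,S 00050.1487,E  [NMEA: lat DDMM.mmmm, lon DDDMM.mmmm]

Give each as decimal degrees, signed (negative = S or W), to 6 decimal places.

1. -21.808217, -0.682717
2. -89.030093, 138.149117
3. -0.223583, -176.458088
4. -88.520833, -99.210278
5. 74.539833, -23.171067
6. -9.049907, 0.835812

Point 1:
  Latitude: 48.493′ = 0.808217°; total 21.8082167
  hemisphere S, so the sign is −
  Longitude: 40.963′ = 0.682717°; total 0.6827167
  hemisphere W, so the sign is −
Point 2:
  φ: 1.8056′ = 0.030093°; total 89.0300933
  hemisphere S, so the sign is −
  Longitude: 8.947′ = 0.149117°; total 138.1491167
  E → positive
Point 3:
  φ: degrees = first 2 digits = 0, minutes = 13.415; 0 + 13.415/60 = 0.2235833
  hemisphere S, so the sign is −
  Lon: degrees = first 3 digits = 176, minutes = 27.4853; 176 + 27.4853/60 = 176.4580883
  W ⇒ negate
Point 4:
  Lat: 31′ + 15″ = 31.25000′; 88 + 31.25000/60 = 88.5208333
  hemisphere S, so the sign is −
  Lon: 99 + 12/60 + 37/3600 = 99.2102778
  W ⇒ negate
Point 5:
  Lat: 74° + 32/60 + 23.4/3600 = 74 + 0.533333 + 0.006500 = 74.5398333
  N → positive
  λ: 23 + 10/60 + 15.84/3600 = 23.1710667
  hemisphere W, so the sign is −
Point 6:
  Latitude: degrees = first 2 digits = 9, minutes = 2.9944; 9 + 2.9944/60 = 9.0499067
  S ⇒ negate
  Longitude: split at 3 digits → 000° and 50.1487′; 0 + 50.1487/60 = 0.8358117
  E ⇒ keep positive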